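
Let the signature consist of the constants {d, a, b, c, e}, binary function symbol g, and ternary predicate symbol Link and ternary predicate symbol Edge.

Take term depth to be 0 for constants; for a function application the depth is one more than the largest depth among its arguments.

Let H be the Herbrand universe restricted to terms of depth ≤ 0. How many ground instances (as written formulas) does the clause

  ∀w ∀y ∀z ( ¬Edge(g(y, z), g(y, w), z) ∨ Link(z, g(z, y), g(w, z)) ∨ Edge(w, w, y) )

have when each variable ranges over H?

Ground terms of depth ≤ 0:
  Count level by level. With function symbols g/2, the terms of depth ≤ k are the 5 constants together with each function applied to depth-≤(k−1) tuples, so N_k = 5 + N_{k-1}^2.
  N_0 = 5
So there are 5 ground terms available for substitution.
Each of w, y, z ranges independently over the available ground terms, and distinct assignments produce distinct instances.
Number of ground instances = 5^3 = 125.

125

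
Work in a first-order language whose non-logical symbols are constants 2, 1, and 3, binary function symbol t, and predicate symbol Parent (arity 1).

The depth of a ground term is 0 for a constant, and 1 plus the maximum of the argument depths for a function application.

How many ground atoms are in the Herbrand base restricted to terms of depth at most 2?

First count ground terms of depth ≤ 2.
Write N_k for the number of ground terms of depth ≤ k. A term of depth ≤ k is either a constant or a function symbol applied to arguments of depth ≤ k−1, so N_k = 3 + N_{k-1}^2.
N_0 = 3
N_1 = 3 + 3^2 = 12
N_2 = 3 + 12^2 = 147
So |H| = 147.
For each predicate symbol, the number of ground atoms is |H| raised to its arity; summing:
  Parent: 147
Total ground atoms: 147.

147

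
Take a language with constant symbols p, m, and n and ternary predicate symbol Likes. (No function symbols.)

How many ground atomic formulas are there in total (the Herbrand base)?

27

With no function symbols, the Herbrand universe is just the 3 constants.
Ground atoms per predicate: Likes: 3^3 = 27.
Herbrand base size = 27 = 27.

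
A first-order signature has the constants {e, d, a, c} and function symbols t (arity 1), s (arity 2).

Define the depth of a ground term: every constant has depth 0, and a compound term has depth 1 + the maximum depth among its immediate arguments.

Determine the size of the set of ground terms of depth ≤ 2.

Write N_k for the number of ground terms of depth ≤ k. A term of depth ≤ k is either a constant or a function symbol applied to arguments of depth ≤ k−1, so N_k = 4 + N_{k-1} + N_{k-1}^2.
N_0 = 4
N_1 = 4 + 4 + 4^2 = 24
N_2 = 4 + 24 + 24^2 = 604

604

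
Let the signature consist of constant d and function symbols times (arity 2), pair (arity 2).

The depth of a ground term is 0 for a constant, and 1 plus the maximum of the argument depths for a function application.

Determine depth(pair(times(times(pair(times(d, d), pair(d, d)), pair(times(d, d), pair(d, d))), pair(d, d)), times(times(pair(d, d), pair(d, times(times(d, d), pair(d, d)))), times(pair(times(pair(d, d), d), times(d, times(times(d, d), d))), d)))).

depth(times(d, d)) = 1 + max(0, 0) = 1
depth(pair(d, d)) = 1 + max(0, 0) = 1
depth(pair(times(d, d), pair(d, d))) = 1 + max(1, 1) = 2
depth(times(pair(times(d, d), pair(d, d)), pair(times(d, d), pair(d, d)))) = 1 + max(2, 2) = 3
depth(times(times(pair(times(d, d), pair(d, d)), pair(times(d, d), pair(d, d))), pair(d, d))) = 1 + max(3, 1) = 4
depth(times(times(d, d), pair(d, d))) = 1 + max(1, 1) = 2
depth(pair(d, times(times(d, d), pair(d, d)))) = 1 + max(0, 2) = 3
depth(times(pair(d, d), pair(d, times(times(d, d), pair(d, d))))) = 1 + max(1, 3) = 4
depth(times(pair(d, d), d)) = 1 + max(1, 0) = 2
depth(times(times(d, d), d)) = 1 + max(1, 0) = 2
depth(times(d, times(times(d, d), d))) = 1 + max(0, 2) = 3
depth(pair(times(pair(d, d), d), times(d, times(times(d, d), d)))) = 1 + max(2, 3) = 4
depth(times(pair(times(pair(d, d), d), times(d, times(times(d, d), d))), d)) = 1 + max(4, 0) = 5
depth(times(times(pair(d, d), pair(d, times(times(d, d), pair(d, d)))), times(pair(times(pair(d, d), d), times(d, times(times(d, d), d))), d))) = 1 + max(4, 5) = 6
depth(pair(times(times(pair(times(d, d), pair(d, d)), pair(times(d, d), pair(d, d))), pair(d, d)), times(times(pair(d, d), pair(d, times(times(d, d), pair(d, d)))), times(pair(times(pair(d, d), d), times(d, times(times(d, d), d))), d)))) = 1 + max(4, 6) = 7

7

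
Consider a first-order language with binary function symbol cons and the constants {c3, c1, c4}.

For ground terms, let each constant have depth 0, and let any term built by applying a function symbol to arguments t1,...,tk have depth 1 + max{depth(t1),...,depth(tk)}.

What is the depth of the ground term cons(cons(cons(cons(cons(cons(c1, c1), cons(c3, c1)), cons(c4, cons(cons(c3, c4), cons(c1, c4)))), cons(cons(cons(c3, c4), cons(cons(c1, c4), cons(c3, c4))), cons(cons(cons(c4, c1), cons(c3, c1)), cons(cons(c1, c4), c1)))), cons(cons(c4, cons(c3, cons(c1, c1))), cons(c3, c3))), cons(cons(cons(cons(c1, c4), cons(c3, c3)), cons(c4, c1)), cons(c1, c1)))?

7

depth(cons(c1, c1)) = 1 + max(0, 0) = 1
depth(cons(c3, c1)) = 1 + max(0, 0) = 1
depth(cons(cons(c1, c1), cons(c3, c1))) = 1 + max(1, 1) = 2
depth(cons(c3, c4)) = 1 + max(0, 0) = 1
depth(cons(c1, c4)) = 1 + max(0, 0) = 1
depth(cons(cons(c3, c4), cons(c1, c4))) = 1 + max(1, 1) = 2
depth(cons(c4, cons(cons(c3, c4), cons(c1, c4)))) = 1 + max(0, 2) = 3
depth(cons(cons(cons(c1, c1), cons(c3, c1)), cons(c4, cons(cons(c3, c4), cons(c1, c4))))) = 1 + max(2, 3) = 4
depth(cons(cons(c1, c4), cons(c3, c4))) = 1 + max(1, 1) = 2
depth(cons(cons(c3, c4), cons(cons(c1, c4), cons(c3, c4)))) = 1 + max(1, 2) = 3
depth(cons(c4, c1)) = 1 + max(0, 0) = 1
depth(cons(cons(c4, c1), cons(c3, c1))) = 1 + max(1, 1) = 2
depth(cons(cons(c1, c4), c1)) = 1 + max(1, 0) = 2
depth(cons(cons(cons(c4, c1), cons(c3, c1)), cons(cons(c1, c4), c1))) = 1 + max(2, 2) = 3
depth(cons(cons(cons(c3, c4), cons(cons(c1, c4), cons(c3, c4))), cons(cons(cons(c4, c1), cons(c3, c1)), cons(cons(c1, c4), c1)))) = 1 + max(3, 3) = 4
depth(cons(cons(cons(cons(c1, c1), cons(c3, c1)), cons(c4, cons(cons(c3, c4), cons(c1, c4)))), cons(cons(cons(c3, c4), cons(cons(c1, c4), cons(c3, c4))), cons(cons(cons(c4, c1), cons(c3, c1)), cons(cons(c1, c4), c1))))) = 1 + max(4, 4) = 5
depth(cons(c3, cons(c1, c1))) = 1 + max(0, 1) = 2
depth(cons(c4, cons(c3, cons(c1, c1)))) = 1 + max(0, 2) = 3
depth(cons(c3, c3)) = 1 + max(0, 0) = 1
depth(cons(cons(c4, cons(c3, cons(c1, c1))), cons(c3, c3))) = 1 + max(3, 1) = 4
depth(cons(cons(cons(cons(cons(c1, c1), cons(c3, c1)), cons(c4, cons(cons(c3, c4), cons(c1, c4)))), cons(cons(cons(c3, c4), cons(cons(c1, c4), cons(c3, c4))), cons(cons(cons(c4, c1), cons(c3, c1)), cons(cons(c1, c4), c1)))), cons(cons(c4, cons(c3, cons(c1, c1))), cons(c3, c3)))) = 1 + max(5, 4) = 6
depth(cons(cons(c1, c4), cons(c3, c3))) = 1 + max(1, 1) = 2
depth(cons(cons(cons(c1, c4), cons(c3, c3)), cons(c4, c1))) = 1 + max(2, 1) = 3
depth(cons(cons(cons(cons(c1, c4), cons(c3, c3)), cons(c4, c1)), cons(c1, c1))) = 1 + max(3, 1) = 4
depth(cons(cons(cons(cons(cons(cons(c1, c1), cons(c3, c1)), cons(c4, cons(cons(c3, c4), cons(c1, c4)))), cons(cons(cons(c3, c4), cons(cons(c1, c4), cons(c3, c4))), cons(cons(cons(c4, c1), cons(c3, c1)), cons(cons(c1, c4), c1)))), cons(cons(c4, cons(c3, cons(c1, c1))), cons(c3, c3))), cons(cons(cons(cons(c1, c4), cons(c3, c3)), cons(c4, c1)), cons(c1, c1)))) = 1 + max(6, 4) = 7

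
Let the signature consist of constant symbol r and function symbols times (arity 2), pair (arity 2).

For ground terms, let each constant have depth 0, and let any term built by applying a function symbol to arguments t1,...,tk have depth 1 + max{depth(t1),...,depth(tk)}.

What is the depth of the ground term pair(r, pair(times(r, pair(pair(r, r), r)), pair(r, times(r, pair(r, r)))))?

depth(pair(r, r)) = 1 + max(0, 0) = 1
depth(pair(pair(r, r), r)) = 1 + max(1, 0) = 2
depth(times(r, pair(pair(r, r), r))) = 1 + max(0, 2) = 3
depth(times(r, pair(r, r))) = 1 + max(0, 1) = 2
depth(pair(r, times(r, pair(r, r)))) = 1 + max(0, 2) = 3
depth(pair(times(r, pair(pair(r, r), r)), pair(r, times(r, pair(r, r))))) = 1 + max(3, 3) = 4
depth(pair(r, pair(times(r, pair(pair(r, r), r)), pair(r, times(r, pair(r, r)))))) = 1 + max(0, 4) = 5

5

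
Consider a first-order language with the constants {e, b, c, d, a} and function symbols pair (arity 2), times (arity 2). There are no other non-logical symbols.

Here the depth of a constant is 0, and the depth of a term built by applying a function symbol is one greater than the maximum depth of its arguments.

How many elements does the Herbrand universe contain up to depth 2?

6055

Count level by level. With function symbols pair/2, times/2, the terms of depth ≤ k are the 5 constants together with each function applied to depth-≤(k−1) tuples, so N_k = 5 + N_{k-1}^2 + N_{k-1}^2.
N_0 = 5
N_1 = 5 + 5^2 + 5^2 = 55
N_2 = 5 + 55^2 + 55^2 = 6055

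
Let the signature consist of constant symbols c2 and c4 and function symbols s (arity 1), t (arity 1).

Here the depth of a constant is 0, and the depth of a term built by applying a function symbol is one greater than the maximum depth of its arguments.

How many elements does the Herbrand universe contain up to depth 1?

6

Let N_k count ground terms of depth at most k. Each non-constant term of depth ≤ k is some function symbol applied to depth-≤(k−1) arguments, giving N_k = 2 + N_{k-1} + N_{k-1}.
N_0 = 2
N_1 = 2 + 2 + 2 = 6
Explicitly: c2, c4, s(c2), s(c4), t(c2), t(c4).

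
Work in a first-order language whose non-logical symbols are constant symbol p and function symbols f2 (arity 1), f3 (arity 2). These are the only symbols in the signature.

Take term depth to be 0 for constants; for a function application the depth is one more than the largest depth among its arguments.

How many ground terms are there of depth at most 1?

Let N_k = |{terms of depth ≤ k}|. Then N_0 = 1 and N_k = 1 + N_{k-1} + N_{k-1}^2 for k ≥ 1 (one summand per function symbol, arity giving the exponent).
N_0 = 1
N_1 = 1 + 1 + 1^2 = 3
Explicitly: p, f2(p), f3(p, p).

3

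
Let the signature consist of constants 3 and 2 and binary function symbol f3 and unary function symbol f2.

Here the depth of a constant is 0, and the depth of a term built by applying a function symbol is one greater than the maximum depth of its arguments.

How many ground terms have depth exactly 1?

6

Let N_k count ground terms of depth at most k. Each non-constant term of depth ≤ k is some function symbol applied to depth-≤(k−1) arguments, giving N_k = 2 + N_{k-1}^2 + N_{k-1}.
N_0 = 2
N_1 = 2 + 2^2 + 2 = 8
Terms of depth exactly 1: N_1 − N_0 = 8 − 2 = 6.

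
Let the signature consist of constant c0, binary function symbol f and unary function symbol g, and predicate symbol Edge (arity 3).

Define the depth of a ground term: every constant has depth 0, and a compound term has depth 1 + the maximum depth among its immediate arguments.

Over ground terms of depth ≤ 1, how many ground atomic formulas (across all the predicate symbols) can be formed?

First count ground terms of depth ≤ 1.
If N_k denotes the number of depth-≤k ground terms, the 1 constant gives N_0 = 1, and each function symbol of arity r contributes N_{k-1}^r new terms at level k: N_k = 1 + N_{k-1}^2 + N_{k-1}.
N_0 = 1
N_1 = 1 + 1^2 + 1 = 3
So |H| = 3.
Each predicate of arity r yields |H|^r ground atoms (one per choice of an r-tuple from H):
  Edge: 3^3 = 27
Total ground atoms: 27.

27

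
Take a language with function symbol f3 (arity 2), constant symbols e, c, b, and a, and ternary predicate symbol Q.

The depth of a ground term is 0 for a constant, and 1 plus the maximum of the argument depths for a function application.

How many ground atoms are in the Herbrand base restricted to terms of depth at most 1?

8000

First count ground terms of depth ≤ 1.
Let N_k count ground terms of depth at most k. Each non-constant term of depth ≤ k is some function symbol applied to depth-≤(k−1) arguments, giving N_k = 4 + N_{k-1}^2.
N_0 = 4
N_1 = 4 + 4^2 = 20
So |H| = 20.
A ground atom is a predicate applied to a tuple of terms from H, so the count is the sum over predicates of |H|^arity:
  Q: 20^3 = 8000
Total ground atoms: 8000.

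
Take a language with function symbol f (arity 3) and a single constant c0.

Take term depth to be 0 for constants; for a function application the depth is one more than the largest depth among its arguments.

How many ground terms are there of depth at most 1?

If N_k denotes the number of depth-≤k ground terms, the 1 constant gives N_0 = 1, and each function symbol of arity r contributes N_{k-1}^r new terms at level k: N_k = 1 + N_{k-1}^3.
N_0 = 1
N_1 = 1 + 1^3 = 2

2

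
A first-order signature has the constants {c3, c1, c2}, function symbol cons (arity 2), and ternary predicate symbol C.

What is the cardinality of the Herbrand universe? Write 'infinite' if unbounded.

The signature has at least one function symbol (cons, arity 2) and at least one constant (c3).
Iterating cons gives infinitely many distinct ground terms: c3, cons(c3, c3), cons(cons(c3, c3), cons(c3, c3)), ...
So the Herbrand universe is infinite.

infinite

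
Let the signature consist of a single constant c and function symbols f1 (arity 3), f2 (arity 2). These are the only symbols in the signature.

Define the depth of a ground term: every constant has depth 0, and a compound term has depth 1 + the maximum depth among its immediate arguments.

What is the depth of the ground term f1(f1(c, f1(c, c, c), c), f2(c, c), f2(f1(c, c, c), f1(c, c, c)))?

depth(f1(c, c, c)) = 1 + max(0, 0, 0) = 1
depth(f1(c, f1(c, c, c), c)) = 1 + max(0, 1, 0) = 2
depth(f2(c, c)) = 1 + max(0, 0) = 1
depth(f2(f1(c, c, c), f1(c, c, c))) = 1 + max(1, 1) = 2
depth(f1(f1(c, f1(c, c, c), c), f2(c, c), f2(f1(c, c, c), f1(c, c, c)))) = 1 + max(2, 1, 2) = 3

3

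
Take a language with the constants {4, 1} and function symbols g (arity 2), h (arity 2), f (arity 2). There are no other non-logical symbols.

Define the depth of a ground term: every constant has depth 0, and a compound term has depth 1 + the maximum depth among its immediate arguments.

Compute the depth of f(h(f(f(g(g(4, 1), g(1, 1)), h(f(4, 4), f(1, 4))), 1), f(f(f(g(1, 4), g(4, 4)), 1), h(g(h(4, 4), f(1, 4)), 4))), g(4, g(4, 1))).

6

depth(g(4, 1)) = 1 + max(0, 0) = 1
depth(g(1, 1)) = 1 + max(0, 0) = 1
depth(g(g(4, 1), g(1, 1))) = 1 + max(1, 1) = 2
depth(f(4, 4)) = 1 + max(0, 0) = 1
depth(f(1, 4)) = 1 + max(0, 0) = 1
depth(h(f(4, 4), f(1, 4))) = 1 + max(1, 1) = 2
depth(f(g(g(4, 1), g(1, 1)), h(f(4, 4), f(1, 4)))) = 1 + max(2, 2) = 3
depth(f(f(g(g(4, 1), g(1, 1)), h(f(4, 4), f(1, 4))), 1)) = 1 + max(3, 0) = 4
depth(g(1, 4)) = 1 + max(0, 0) = 1
depth(g(4, 4)) = 1 + max(0, 0) = 1
depth(f(g(1, 4), g(4, 4))) = 1 + max(1, 1) = 2
depth(f(f(g(1, 4), g(4, 4)), 1)) = 1 + max(2, 0) = 3
depth(h(4, 4)) = 1 + max(0, 0) = 1
depth(g(h(4, 4), f(1, 4))) = 1 + max(1, 1) = 2
depth(h(g(h(4, 4), f(1, 4)), 4)) = 1 + max(2, 0) = 3
depth(f(f(f(g(1, 4), g(4, 4)), 1), h(g(h(4, 4), f(1, 4)), 4))) = 1 + max(3, 3) = 4
depth(h(f(f(g(g(4, 1), g(1, 1)), h(f(4, 4), f(1, 4))), 1), f(f(f(g(1, 4), g(4, 4)), 1), h(g(h(4, 4), f(1, 4)), 4)))) = 1 + max(4, 4) = 5
depth(g(4, g(4, 1))) = 1 + max(0, 1) = 2
depth(f(h(f(f(g(g(4, 1), g(1, 1)), h(f(4, 4), f(1, 4))), 1), f(f(f(g(1, 4), g(4, 4)), 1), h(g(h(4, 4), f(1, 4)), 4))), g(4, g(4, 1)))) = 1 + max(5, 2) = 6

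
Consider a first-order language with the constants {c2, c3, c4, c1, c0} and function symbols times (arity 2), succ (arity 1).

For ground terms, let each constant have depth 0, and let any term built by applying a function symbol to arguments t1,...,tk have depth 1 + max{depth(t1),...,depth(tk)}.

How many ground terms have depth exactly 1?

30

Let N_k count ground terms of depth at most k. Each non-constant term of depth ≤ k is some function symbol applied to depth-≤(k−1) arguments, giving N_k = 5 + N_{k-1}^2 + N_{k-1}.
N_0 = 5
N_1 = 5 + 5^2 + 5 = 35
Terms of depth exactly 1: N_1 − N_0 = 35 − 5 = 30.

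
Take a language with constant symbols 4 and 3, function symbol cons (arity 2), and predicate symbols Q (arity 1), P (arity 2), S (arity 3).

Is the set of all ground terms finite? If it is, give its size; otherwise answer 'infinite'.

infinite

The signature has at least one function symbol (cons, arity 2) and at least one constant (4).
Iterating cons gives infinitely many distinct ground terms: 4, cons(4, 4), cons(cons(4, 4), cons(4, 4)), ...
So the Herbrand universe is infinite.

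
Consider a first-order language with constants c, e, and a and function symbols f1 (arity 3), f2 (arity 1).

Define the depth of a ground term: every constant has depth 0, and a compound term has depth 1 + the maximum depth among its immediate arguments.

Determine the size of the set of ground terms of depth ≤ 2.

35973

Count level by level. With function symbols f1/3, f2/1, the terms of depth ≤ k are the 3 constants together with each function applied to depth-≤(k−1) tuples, so N_k = 3 + N_{k-1}^3 + N_{k-1}.
N_0 = 3
N_1 = 3 + 3^3 + 3 = 33
N_2 = 3 + 33^3 + 33 = 35973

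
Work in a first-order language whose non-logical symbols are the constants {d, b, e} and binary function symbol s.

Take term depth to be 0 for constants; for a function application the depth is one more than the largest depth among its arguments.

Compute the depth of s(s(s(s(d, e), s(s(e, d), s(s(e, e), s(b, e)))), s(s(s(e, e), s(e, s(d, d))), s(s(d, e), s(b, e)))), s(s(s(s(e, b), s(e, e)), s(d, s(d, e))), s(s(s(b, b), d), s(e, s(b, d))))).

depth(s(d, e)) = 1 + max(0, 0) = 1
depth(s(e, d)) = 1 + max(0, 0) = 1
depth(s(e, e)) = 1 + max(0, 0) = 1
depth(s(b, e)) = 1 + max(0, 0) = 1
depth(s(s(e, e), s(b, e))) = 1 + max(1, 1) = 2
depth(s(s(e, d), s(s(e, e), s(b, e)))) = 1 + max(1, 2) = 3
depth(s(s(d, e), s(s(e, d), s(s(e, e), s(b, e))))) = 1 + max(1, 3) = 4
depth(s(d, d)) = 1 + max(0, 0) = 1
depth(s(e, s(d, d))) = 1 + max(0, 1) = 2
depth(s(s(e, e), s(e, s(d, d)))) = 1 + max(1, 2) = 3
depth(s(s(d, e), s(b, e))) = 1 + max(1, 1) = 2
depth(s(s(s(e, e), s(e, s(d, d))), s(s(d, e), s(b, e)))) = 1 + max(3, 2) = 4
depth(s(s(s(d, e), s(s(e, d), s(s(e, e), s(b, e)))), s(s(s(e, e), s(e, s(d, d))), s(s(d, e), s(b, e))))) = 1 + max(4, 4) = 5
depth(s(e, b)) = 1 + max(0, 0) = 1
depth(s(s(e, b), s(e, e))) = 1 + max(1, 1) = 2
depth(s(d, s(d, e))) = 1 + max(0, 1) = 2
depth(s(s(s(e, b), s(e, e)), s(d, s(d, e)))) = 1 + max(2, 2) = 3
depth(s(b, b)) = 1 + max(0, 0) = 1
depth(s(s(b, b), d)) = 1 + max(1, 0) = 2
depth(s(b, d)) = 1 + max(0, 0) = 1
depth(s(e, s(b, d))) = 1 + max(0, 1) = 2
depth(s(s(s(b, b), d), s(e, s(b, d)))) = 1 + max(2, 2) = 3
depth(s(s(s(s(e, b), s(e, e)), s(d, s(d, e))), s(s(s(b, b), d), s(e, s(b, d))))) = 1 + max(3, 3) = 4
depth(s(s(s(s(d, e), s(s(e, d), s(s(e, e), s(b, e)))), s(s(s(e, e), s(e, s(d, d))), s(s(d, e), s(b, e)))), s(s(s(s(e, b), s(e, e)), s(d, s(d, e))), s(s(s(b, b), d), s(e, s(b, d)))))) = 1 + max(5, 4) = 6

6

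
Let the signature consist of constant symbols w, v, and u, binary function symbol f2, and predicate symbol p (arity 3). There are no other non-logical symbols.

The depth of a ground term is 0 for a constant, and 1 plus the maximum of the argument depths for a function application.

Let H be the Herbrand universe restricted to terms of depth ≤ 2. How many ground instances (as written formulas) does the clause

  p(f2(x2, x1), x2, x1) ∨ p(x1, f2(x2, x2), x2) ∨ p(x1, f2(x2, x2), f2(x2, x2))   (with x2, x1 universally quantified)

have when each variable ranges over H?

Ground terms of depth ≤ 2:
  Write N_k for the number of ground terms of depth ≤ k. A term of depth ≤ k is either a constant or a function symbol applied to arguments of depth ≤ k−1, so N_k = 3 + N_{k-1}^2.
  N_0 = 3
  N_1 = 3 + 3^2 = 12
  N_2 = 3 + 12^2 = 147
So there are 147 ground terms available for substitution.
Each of x2, x1 ranges independently over the available ground terms, and distinct assignments produce distinct instances.
Number of ground instances = 147^2 = 21609.

21609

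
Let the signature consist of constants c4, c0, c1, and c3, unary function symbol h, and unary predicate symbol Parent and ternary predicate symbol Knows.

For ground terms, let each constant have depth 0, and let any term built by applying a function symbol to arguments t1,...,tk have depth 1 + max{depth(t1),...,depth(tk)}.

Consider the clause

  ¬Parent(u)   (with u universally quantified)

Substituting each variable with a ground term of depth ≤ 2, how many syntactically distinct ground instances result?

12

Ground terms of depth ≤ 2:
  If N_k denotes the number of depth-≤k ground terms, the 4 constants give N_0 = 4, and each function symbol of arity r contributes N_{k-1}^r new terms at level k: N_k = 4 + N_{k-1}.
  N_0 = 4
  N_1 = 4 + 4 = 8
  N_2 = 4 + 8 = 12
So there are 12 ground terms available for substitution.
There is 1 variable to instantiate (u),  occurring in at least one literal, so different choices give different ground instances.
Number of ground instances = 12.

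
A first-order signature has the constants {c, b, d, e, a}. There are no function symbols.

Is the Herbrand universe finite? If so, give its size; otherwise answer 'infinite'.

There are no function symbols, so every ground term is one of the 5 constants.
The Herbrand universe is {c, b, d, e, a}, which is finite with 5 elements.

5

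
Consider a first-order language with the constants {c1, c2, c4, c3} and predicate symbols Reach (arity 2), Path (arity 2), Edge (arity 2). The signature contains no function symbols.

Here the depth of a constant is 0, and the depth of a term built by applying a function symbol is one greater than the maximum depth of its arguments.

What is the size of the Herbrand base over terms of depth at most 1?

48

First count ground terms of depth ≤ 1.
With no function symbols every ground term is a constant, so there are exactly 4 ground terms at every depth bound.
N_0 = 4
N_1 = 4
Explicitly: c1, c2, c4, c3.
So |H| = 4.
A ground atom is a predicate applied to a tuple of terms from H, so the count is the sum over predicates of |H|^arity:
  Reach: 4^2 = 16;  Path: 4^2 = 16;  Edge: 4^2 = 16
Total ground atoms: 16 + 16 + 16 = 48.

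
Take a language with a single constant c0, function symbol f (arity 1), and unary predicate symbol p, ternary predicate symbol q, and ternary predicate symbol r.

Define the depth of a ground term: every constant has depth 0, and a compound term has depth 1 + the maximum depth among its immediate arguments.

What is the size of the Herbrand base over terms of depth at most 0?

First count ground terms of depth ≤ 0.
If N_k denotes the number of depth-≤k ground terms, the 1 constant gives N_0 = 1, and each function symbol of arity r contributes N_{k-1}^r new terms at level k: N_k = 1 + N_{k-1}.
N_0 = 1
So |H| = 1.
Each predicate of arity r yields |H|^r ground atoms (one per choice of an r-tuple from H):
  p: 1;  q: 1^3 = 1;  r: 1^3 = 1
Total ground atoms: 1 + 1 + 1 = 3.

3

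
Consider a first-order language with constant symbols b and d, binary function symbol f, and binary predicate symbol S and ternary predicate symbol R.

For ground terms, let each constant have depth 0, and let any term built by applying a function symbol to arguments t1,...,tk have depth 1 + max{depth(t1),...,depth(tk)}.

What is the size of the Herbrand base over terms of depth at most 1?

252

First count ground terms of depth ≤ 1.
Let N_k = |{terms of depth ≤ k}|. Then N_0 = 2 and N_k = 2 + N_{k-1}^2 for k ≥ 1 (one summand per function symbol, arity giving the exponent).
N_0 = 2
N_1 = 2 + 2^2 = 6
So |H| = 6.
For each predicate symbol, the number of ground atoms is |H| raised to its arity; summing:
  S: 6^2 = 36;  R: 6^3 = 216
Total ground atoms: 36 + 216 = 252.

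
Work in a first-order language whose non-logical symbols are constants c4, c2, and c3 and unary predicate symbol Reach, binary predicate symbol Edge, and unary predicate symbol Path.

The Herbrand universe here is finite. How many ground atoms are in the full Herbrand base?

With no function symbols, the Herbrand universe is just the 3 constants.
Ground atoms per predicate: Reach: 3, Edge: 3^2 = 9, Path: 3.
Herbrand base size = 3 + 9 + 3 = 15.

15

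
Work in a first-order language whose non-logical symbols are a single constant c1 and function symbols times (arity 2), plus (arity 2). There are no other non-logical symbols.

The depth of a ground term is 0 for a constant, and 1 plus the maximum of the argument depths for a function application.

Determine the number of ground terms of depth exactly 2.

16

Let N_k = |{terms of depth ≤ k}|. Then N_0 = 1 and N_k = 1 + N_{k-1}^2 + N_{k-1}^2 for k ≥ 1 (one summand per function symbol, arity giving the exponent).
N_0 = 1
N_1 = 1 + 1^2 + 1^2 = 3
N_2 = 1 + 3^2 + 3^2 = 19
Terms of depth exactly 2: N_2 − N_1 = 19 − 3 = 16.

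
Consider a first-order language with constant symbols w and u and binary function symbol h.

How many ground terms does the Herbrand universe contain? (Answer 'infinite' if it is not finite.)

The signature has at least one function symbol (h, arity 2) and at least one constant (w).
Iterating h gives infinitely many distinct ground terms: w, h(w, w), h(h(w, w), h(w, w)), ...
So the Herbrand universe is infinite.

infinite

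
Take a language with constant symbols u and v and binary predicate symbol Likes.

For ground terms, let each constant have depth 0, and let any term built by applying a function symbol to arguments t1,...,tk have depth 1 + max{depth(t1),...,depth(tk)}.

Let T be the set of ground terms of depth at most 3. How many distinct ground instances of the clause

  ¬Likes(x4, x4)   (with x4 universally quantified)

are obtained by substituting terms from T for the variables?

Ground terms of depth ≤ 3:
  With no function symbols every ground term is a constant, so there are exactly 2 ground terms at every depth bound.
  N_0 = 2
  N_1 = 2
  N_2 = 2
  N_3 = 2
So there are 2 ground terms available for substitution.
The body mentions the single quantified variable x4; since ground terms form a free algebra, no two substitutions collapse to the same formula.
Number of ground instances = 2.

2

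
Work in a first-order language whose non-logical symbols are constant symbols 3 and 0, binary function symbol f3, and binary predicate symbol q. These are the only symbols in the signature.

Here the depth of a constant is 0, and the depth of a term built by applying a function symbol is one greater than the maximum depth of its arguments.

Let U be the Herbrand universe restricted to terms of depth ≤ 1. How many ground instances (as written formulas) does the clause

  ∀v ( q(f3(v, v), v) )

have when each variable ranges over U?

6

Ground terms of depth ≤ 1:
  Write N_k for the number of ground terms of depth ≤ k. A term of depth ≤ k is either a constant or a function symbol applied to arguments of depth ≤ k−1, so N_k = 2 + N_{k-1}^2.
  N_0 = 2
  N_1 = 2 + 2^2 = 6
So there are 6 ground terms available for substitution.
The clause has 1 distinct variable (v), which appears in the body. In the free term algebra distinct substitutions yield syntactically distinct ground instances.
Number of ground instances = 6.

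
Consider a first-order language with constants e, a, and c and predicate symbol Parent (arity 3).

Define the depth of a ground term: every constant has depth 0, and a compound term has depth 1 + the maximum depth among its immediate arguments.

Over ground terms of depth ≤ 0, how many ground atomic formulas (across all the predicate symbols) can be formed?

First count ground terms of depth ≤ 0.
With no function symbols every ground term is a constant, so there are exactly 3 ground terms at every depth bound.
N_0 = 3
Explicitly: e, a, c.
So |H| = 3.
Ground atoms are formed by filling each argument slot of a predicate with a term from H, so an r-ary predicate gives |H|^r atoms:
  Parent: 3^3 = 27
Total ground atoms: 27.

27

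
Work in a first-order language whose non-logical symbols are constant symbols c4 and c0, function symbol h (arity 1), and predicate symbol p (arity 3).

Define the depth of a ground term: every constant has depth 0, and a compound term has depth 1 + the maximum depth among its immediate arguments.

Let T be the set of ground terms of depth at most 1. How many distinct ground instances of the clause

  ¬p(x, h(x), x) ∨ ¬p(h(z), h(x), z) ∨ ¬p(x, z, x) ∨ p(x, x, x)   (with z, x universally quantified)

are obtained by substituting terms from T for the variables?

Ground terms of depth ≤ 1:
  Let N_k = |{terms of depth ≤ k}|. Then N_0 = 2 and N_k = 2 + N_{k-1} for k ≥ 1 (one summand per function symbol, arity giving the exponent).
  N_0 = 2
  N_1 = 2 + 2 = 4
  Explicitly: c4, c0, h(c4), h(c0).
So there are 4 ground terms available for substitution.
Each of z, x ranges independently over the available ground terms, and distinct assignments produce distinct instances.
Number of ground instances = 4^2 = 16.

16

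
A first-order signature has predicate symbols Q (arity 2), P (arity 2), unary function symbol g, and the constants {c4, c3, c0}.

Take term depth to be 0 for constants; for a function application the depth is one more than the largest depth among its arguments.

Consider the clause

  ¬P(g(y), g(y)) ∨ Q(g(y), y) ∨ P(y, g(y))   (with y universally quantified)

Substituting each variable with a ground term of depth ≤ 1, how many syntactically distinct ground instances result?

Ground terms of depth ≤ 1:
  Let N_k = |{terms of depth ≤ k}|. Then N_0 = 3 and N_k = 3 + N_{k-1} for k ≥ 1 (one summand per function symbol, arity giving the exponent).
  N_0 = 3
  N_1 = 3 + 3 = 6
  Explicitly: c4, c3, c0, g(c4), g(c3), g(c0).
So there are 6 ground terms available for substitution.
There is 1 variable to instantiate (y),  occurring in at least one literal, so different choices give different ground instances.
Number of ground instances = 6.

6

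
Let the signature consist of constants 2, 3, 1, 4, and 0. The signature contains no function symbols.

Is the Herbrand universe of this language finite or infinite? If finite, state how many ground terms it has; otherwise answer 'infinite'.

5

There are no function symbols, so every ground term is one of the 5 constants.
The Herbrand universe is {2, 3, 1, 4, 0}, which is finite with 5 elements.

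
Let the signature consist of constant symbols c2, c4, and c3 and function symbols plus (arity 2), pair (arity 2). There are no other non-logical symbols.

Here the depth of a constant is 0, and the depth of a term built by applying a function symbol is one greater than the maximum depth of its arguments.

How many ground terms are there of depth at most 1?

21

Let N_k = |{terms of depth ≤ k}|. Then N_0 = 3 and N_k = 3 + N_{k-1}^2 + N_{k-1}^2 for k ≥ 1 (one summand per function symbol, arity giving the exponent).
N_0 = 3
N_1 = 3 + 3^2 + 3^2 = 21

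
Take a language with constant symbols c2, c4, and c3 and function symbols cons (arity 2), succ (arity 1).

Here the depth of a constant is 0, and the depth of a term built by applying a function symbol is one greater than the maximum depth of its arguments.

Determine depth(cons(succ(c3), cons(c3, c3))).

2

depth(succ(c3)) = 1 + depth(c3) = 1 + 0 = 1
depth(cons(c3, c3)) = 1 + max(0, 0) = 1
depth(cons(succ(c3), cons(c3, c3))) = 1 + max(1, 1) = 2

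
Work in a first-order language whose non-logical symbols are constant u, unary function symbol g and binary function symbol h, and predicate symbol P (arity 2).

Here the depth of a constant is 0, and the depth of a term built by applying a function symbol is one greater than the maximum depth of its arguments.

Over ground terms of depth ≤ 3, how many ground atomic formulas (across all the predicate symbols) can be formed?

33489

First count ground terms of depth ≤ 3.
Write N_k for the number of ground terms of depth ≤ k. A term of depth ≤ k is either a constant or a function symbol applied to arguments of depth ≤ k−1, so N_k = 1 + N_{k-1} + N_{k-1}^2.
N_0 = 1
N_1 = 1 + 1 + 1^2 = 3
N_2 = 1 + 3 + 3^2 = 13
N_3 = 1 + 13 + 13^2 = 183
So |H| = 183.
Each predicate of arity r yields |H|^r ground atoms (one per choice of an r-tuple from H):
  P: 183^2 = 33489
Total ground atoms: 33489.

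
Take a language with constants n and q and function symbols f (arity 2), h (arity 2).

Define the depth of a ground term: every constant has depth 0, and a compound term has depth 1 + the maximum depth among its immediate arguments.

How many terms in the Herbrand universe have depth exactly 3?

81408

Count level by level. With function symbols f/2, h/2, the terms of depth ≤ k are the 2 constants together with each function applied to depth-≤(k−1) tuples, so N_k = 2 + N_{k-1}^2 + N_{k-1}^2.
N_0 = 2
N_1 = 2 + 2^2 + 2^2 = 10
N_2 = 2 + 10^2 + 10^2 = 202
N_3 = 2 + 202^2 + 202^2 = 81610
Terms of depth exactly 3: N_3 − N_2 = 81610 − 202 = 81408.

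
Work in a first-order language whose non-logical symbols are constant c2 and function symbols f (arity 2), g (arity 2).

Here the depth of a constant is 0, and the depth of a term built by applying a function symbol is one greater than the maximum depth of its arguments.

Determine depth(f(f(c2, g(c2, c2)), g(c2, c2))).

depth(g(c2, c2)) = 1 + max(0, 0) = 1
depth(f(c2, g(c2, c2))) = 1 + max(0, 1) = 2
depth(f(f(c2, g(c2, c2)), g(c2, c2))) = 1 + max(2, 1) = 3

3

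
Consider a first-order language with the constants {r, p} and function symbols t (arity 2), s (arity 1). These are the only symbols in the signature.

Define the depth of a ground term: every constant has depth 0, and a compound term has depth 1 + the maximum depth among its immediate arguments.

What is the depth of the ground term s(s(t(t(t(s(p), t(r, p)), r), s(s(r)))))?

6

depth(s(p)) = 1 + depth(p) = 1 + 0 = 1
depth(t(r, p)) = 1 + max(0, 0) = 1
depth(t(s(p), t(r, p))) = 1 + max(1, 1) = 2
depth(t(t(s(p), t(r, p)), r)) = 1 + max(2, 0) = 3
depth(s(r)) = 1 + depth(r) = 1 + 0 = 1
depth(s(s(r))) = 1 + depth(s(r)) = 1 + 1 = 2
depth(t(t(t(s(p), t(r, p)), r), s(s(r)))) = 1 + max(3, 2) = 4
depth(s(t(t(t(s(p), t(r, p)), r), s(s(r))))) = 1 + depth(t(t(t(s(p), t(r, p)), r), s(s(r)))) = 1 + 4 = 5
depth(s(s(t(t(t(s(p), t(r, p)), r), s(s(r)))))) = 1 + depth(s(t(t(t(s(p), t(r, p)), r), s(s(r))))) = 1 + 5 = 6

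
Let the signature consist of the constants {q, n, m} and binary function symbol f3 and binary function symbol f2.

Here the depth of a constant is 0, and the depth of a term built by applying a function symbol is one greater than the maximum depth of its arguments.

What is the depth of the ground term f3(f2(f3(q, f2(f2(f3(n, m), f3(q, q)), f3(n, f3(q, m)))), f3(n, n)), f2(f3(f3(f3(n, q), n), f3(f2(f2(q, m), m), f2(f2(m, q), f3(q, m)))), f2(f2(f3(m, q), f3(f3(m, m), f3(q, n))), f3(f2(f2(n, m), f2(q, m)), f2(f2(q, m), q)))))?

6

depth(f3(n, m)) = 1 + max(0, 0) = 1
depth(f3(q, q)) = 1 + max(0, 0) = 1
depth(f2(f3(n, m), f3(q, q))) = 1 + max(1, 1) = 2
depth(f3(q, m)) = 1 + max(0, 0) = 1
depth(f3(n, f3(q, m))) = 1 + max(0, 1) = 2
depth(f2(f2(f3(n, m), f3(q, q)), f3(n, f3(q, m)))) = 1 + max(2, 2) = 3
depth(f3(q, f2(f2(f3(n, m), f3(q, q)), f3(n, f3(q, m))))) = 1 + max(0, 3) = 4
depth(f3(n, n)) = 1 + max(0, 0) = 1
depth(f2(f3(q, f2(f2(f3(n, m), f3(q, q)), f3(n, f3(q, m)))), f3(n, n))) = 1 + max(4, 1) = 5
depth(f3(n, q)) = 1 + max(0, 0) = 1
depth(f3(f3(n, q), n)) = 1 + max(1, 0) = 2
depth(f2(q, m)) = 1 + max(0, 0) = 1
depth(f2(f2(q, m), m)) = 1 + max(1, 0) = 2
depth(f2(m, q)) = 1 + max(0, 0) = 1
depth(f2(f2(m, q), f3(q, m))) = 1 + max(1, 1) = 2
depth(f3(f2(f2(q, m), m), f2(f2(m, q), f3(q, m)))) = 1 + max(2, 2) = 3
depth(f3(f3(f3(n, q), n), f3(f2(f2(q, m), m), f2(f2(m, q), f3(q, m))))) = 1 + max(2, 3) = 4
depth(f3(m, q)) = 1 + max(0, 0) = 1
depth(f3(m, m)) = 1 + max(0, 0) = 1
depth(f3(q, n)) = 1 + max(0, 0) = 1
depth(f3(f3(m, m), f3(q, n))) = 1 + max(1, 1) = 2
depth(f2(f3(m, q), f3(f3(m, m), f3(q, n)))) = 1 + max(1, 2) = 3
depth(f2(n, m)) = 1 + max(0, 0) = 1
depth(f2(f2(n, m), f2(q, m))) = 1 + max(1, 1) = 2
depth(f2(f2(q, m), q)) = 1 + max(1, 0) = 2
depth(f3(f2(f2(n, m), f2(q, m)), f2(f2(q, m), q))) = 1 + max(2, 2) = 3
depth(f2(f2(f3(m, q), f3(f3(m, m), f3(q, n))), f3(f2(f2(n, m), f2(q, m)), f2(f2(q, m), q)))) = 1 + max(3, 3) = 4
depth(f2(f3(f3(f3(n, q), n), f3(f2(f2(q, m), m), f2(f2(m, q), f3(q, m)))), f2(f2(f3(m, q), f3(f3(m, m), f3(q, n))), f3(f2(f2(n, m), f2(q, m)), f2(f2(q, m), q))))) = 1 + max(4, 4) = 5
depth(f3(f2(f3(q, f2(f2(f3(n, m), f3(q, q)), f3(n, f3(q, m)))), f3(n, n)), f2(f3(f3(f3(n, q), n), f3(f2(f2(q, m), m), f2(f2(m, q), f3(q, m)))), f2(f2(f3(m, q), f3(f3(m, m), f3(q, n))), f3(f2(f2(n, m), f2(q, m)), f2(f2(q, m), q)))))) = 1 + max(5, 5) = 6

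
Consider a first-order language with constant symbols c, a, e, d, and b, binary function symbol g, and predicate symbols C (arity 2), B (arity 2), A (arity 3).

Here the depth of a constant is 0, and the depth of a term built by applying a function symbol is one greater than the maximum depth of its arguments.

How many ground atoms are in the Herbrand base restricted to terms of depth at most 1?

First count ground terms of depth ≤ 1.
Write N_k for the number of ground terms of depth ≤ k. A term of depth ≤ k is either a constant or a function symbol applied to arguments of depth ≤ k−1, so N_k = 5 + N_{k-1}^2.
N_0 = 5
N_1 = 5 + 5^2 = 30
So |H| = 30.
A ground atom is a predicate applied to a tuple of terms from H, so the count is the sum over predicates of |H|^arity:
  C: 30^2 = 900;  B: 30^2 = 900;  A: 30^3 = 27000
Total ground atoms: 900 + 900 + 27000 = 28800.

28800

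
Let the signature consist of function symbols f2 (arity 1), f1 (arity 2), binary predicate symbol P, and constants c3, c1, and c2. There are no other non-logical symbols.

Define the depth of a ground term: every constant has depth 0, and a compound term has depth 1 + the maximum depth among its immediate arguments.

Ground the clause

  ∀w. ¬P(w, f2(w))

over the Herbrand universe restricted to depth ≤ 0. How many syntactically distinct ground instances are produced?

Ground terms of depth ≤ 0:
  Let N_k count ground terms of depth at most k. Each non-constant term of depth ≤ k is some function symbol applied to depth-≤(k−1) arguments, giving N_k = 3 + N_{k-1} + N_{k-1}^2.
  N_0 = 3
So there are 3 ground terms available for substitution.
There is 1 variable to instantiate (w),  occurring in at least one literal, so different choices give different ground instances.
Number of ground instances = 3.

3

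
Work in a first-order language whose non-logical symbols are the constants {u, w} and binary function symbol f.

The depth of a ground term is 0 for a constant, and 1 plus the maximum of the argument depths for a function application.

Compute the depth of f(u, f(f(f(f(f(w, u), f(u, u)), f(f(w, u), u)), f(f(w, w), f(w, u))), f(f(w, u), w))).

6

depth(f(w, u)) = 1 + max(0, 0) = 1
depth(f(u, u)) = 1 + max(0, 0) = 1
depth(f(f(w, u), f(u, u))) = 1 + max(1, 1) = 2
depth(f(f(w, u), u)) = 1 + max(1, 0) = 2
depth(f(f(f(w, u), f(u, u)), f(f(w, u), u))) = 1 + max(2, 2) = 3
depth(f(w, w)) = 1 + max(0, 0) = 1
depth(f(f(w, w), f(w, u))) = 1 + max(1, 1) = 2
depth(f(f(f(f(w, u), f(u, u)), f(f(w, u), u)), f(f(w, w), f(w, u)))) = 1 + max(3, 2) = 4
depth(f(f(w, u), w)) = 1 + max(1, 0) = 2
depth(f(f(f(f(f(w, u), f(u, u)), f(f(w, u), u)), f(f(w, w), f(w, u))), f(f(w, u), w))) = 1 + max(4, 2) = 5
depth(f(u, f(f(f(f(f(w, u), f(u, u)), f(f(w, u), u)), f(f(w, w), f(w, u))), f(f(w, u), w)))) = 1 + max(0, 5) = 6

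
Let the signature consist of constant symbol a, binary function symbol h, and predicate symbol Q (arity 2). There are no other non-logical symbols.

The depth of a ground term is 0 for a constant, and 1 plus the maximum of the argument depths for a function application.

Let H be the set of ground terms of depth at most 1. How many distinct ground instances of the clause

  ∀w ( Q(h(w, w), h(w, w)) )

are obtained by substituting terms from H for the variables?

Ground terms of depth ≤ 1:
  Let N_k count ground terms of depth at most k. Each non-constant term of depth ≤ k is some function symbol applied to depth-≤(k−1) arguments, giving N_k = 1 + N_{k-1}^2.
  N_0 = 1
  N_1 = 1 + 1^2 = 2
  Explicitly: a, h(a, a).
So there are 2 ground terms available for substitution.
The variable w ranges independently over the available ground terms, and distinct assignments produce distinct instances.
Number of ground instances = 2.

2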